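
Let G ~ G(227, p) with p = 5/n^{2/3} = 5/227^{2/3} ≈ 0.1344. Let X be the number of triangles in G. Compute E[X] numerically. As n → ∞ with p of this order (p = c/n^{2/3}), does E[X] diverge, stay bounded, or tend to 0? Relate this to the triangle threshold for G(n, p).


Number of potential triangles: C(227, 3) = 1923825.
Each occurs with probability p³ ≈ (0.1344)³ ≈ 2.425818e-03.
By linearity: E[X] = C(227, 3)·p³ ≈ 1923825 · 2.425818e-03 ≈ 4666.8502.
Since α = 2/3 < 1, p = c/n^{2/3} ≫ 1/n is above the triangle threshold p ~ 1/n. Asymptotically E[X] ~ (c³/6)·n^{3(1−α)} = (5³/6)·n^{1} → ∞; triangles are abundant w.h.p.

E[X] ≈ 4666.8502; in regime p = Θ(1/n^{2/3}) E[X] diverges (above the triangle threshold p ~ 1/n).


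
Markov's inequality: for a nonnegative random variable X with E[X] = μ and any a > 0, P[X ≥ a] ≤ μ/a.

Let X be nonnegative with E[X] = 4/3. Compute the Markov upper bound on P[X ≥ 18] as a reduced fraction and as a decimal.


μ = E[X] = 4/3, a = 18.
Markov: P[X ≥ 18] ≤ μ/a = (4/3)/18 = 2/27.
Numerically: ≈ 0.074.
(Since a = 18 > μ = 1.333, the bound 2/27 is < 1 and informative.)

P[X ≥ 18] ≤ 2/27 ≈ 0.074.


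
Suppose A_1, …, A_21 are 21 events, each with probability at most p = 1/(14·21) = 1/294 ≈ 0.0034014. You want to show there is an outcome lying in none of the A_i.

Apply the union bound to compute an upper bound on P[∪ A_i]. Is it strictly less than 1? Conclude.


Union bound: P[∪_{i=1}^{21} A_i] ≤ Σ_i P[A_i] ≤ 21·p = 21·(1/294) = 1/14.
Numerically: 1/14 ≈ 0.0714286.
Is 1/14 < 1? YES.
Since P[∪ A_i] ≤ 1/14 < 1, the complement has P[∩ A_i^c] ≥ 1 − 1/14 = 13/14 > 0, so some outcome avoids every A_i.

21·p = 1/14 ≈ 0.0714286; existence CERTIFIED by the union bound.


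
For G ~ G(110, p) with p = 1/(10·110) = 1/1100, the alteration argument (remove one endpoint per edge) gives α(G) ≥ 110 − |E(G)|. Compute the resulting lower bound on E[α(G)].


E[|E(G)|] = C(110, 2)·p = 5995 · (1/1100) = 109/20.
E[α(G)] ≥ n − E[|E(G)|] = 110 − 109/20 = 2091/20.
Numerically: ≈ 104.5500.
(This is only a lower bound; the true E[α(G)] may be larger.)

E[α(G)] ≥ 2091/20 ≈ 104.5500.


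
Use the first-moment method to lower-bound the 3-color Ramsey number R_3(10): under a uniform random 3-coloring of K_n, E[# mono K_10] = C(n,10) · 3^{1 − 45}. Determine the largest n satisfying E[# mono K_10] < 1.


We need C(n, 10) · 3^{1 − 45} < 1, i.e. C(n, 10) < 3^{45 − 1} = 984770902183611232881.
Check values of n near the boundary:
  n = 572: C(572, 10) = 954640815642161682606; 954640815642161682606 < 984770902183611232881? YES
  n = 573: C(573, 10) = 971597135635805762226; 971597135635805762226 < 984770902183611232881? YES
  n = 574: C(574, 10) = 988824035203816502691; 988824035203816502691 < 984770902183611232881? NO
  n = 575: C(575, 10) = 1006325345561406175305; 1006325345561406175305 < 984770902183611232881? NO
The largest n with C(n, 10) < 984770902183611232881 is n = 573 (where E[X] = 35985079097622435638/36472996377170786403 ≈ 0.9866225). Hence R_3(10) > 573, i.e. R_3(10) ≥ 574.

Largest n = 573; hence R_3(10) > 573.


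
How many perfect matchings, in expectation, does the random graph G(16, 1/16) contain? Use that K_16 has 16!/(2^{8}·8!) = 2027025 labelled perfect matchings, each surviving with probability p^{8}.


K_16 has 16!/(2^{8}·8!) = 2027025 labelled perfect matchings.
For each such perfect matching H, let X_H = 1 if all 8 edges of H are present in G. Then P[X_H = 1] = p^{8} = (1/16)^{8} = 1/4294967296.
By linearity: E[X] = Σ_H E[X_H] = 2027025 · p^{8} = 2027025 · 1/4294967296 = 2027025/4294967296.
Numerically: E[X] ≈ 0.000471954.

E[X] = 2027025 · (1/16)^{8} = 2027025/4294967296 ≈ 0.000471954.


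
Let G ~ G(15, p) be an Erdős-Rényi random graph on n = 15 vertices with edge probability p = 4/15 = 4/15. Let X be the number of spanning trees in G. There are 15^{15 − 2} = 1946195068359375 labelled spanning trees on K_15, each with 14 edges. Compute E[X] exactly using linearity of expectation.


K_15 has 15^{15 − 2} = 1946195068359375 labelled spanning trees.
For each such spanning tree H, let X_H = 1 if all 14 edges of H are present in G. Then P[X_H = 1] = p^{14} = (4/15)^{14} = 268435456/29192926025390625.
By linearity of expectation: E[X] = Σ_H E[X_H] = 1946195068359375 · p^{14} = 1946195068359375 · 268435456/29192926025390625 = 268435456/15.
Numerically: E[X] ≈ 1.79e+07.

E[X] = 1946195068359375 · (4/15)^{14} = 268435456/15 ≈ 1.79e+07.


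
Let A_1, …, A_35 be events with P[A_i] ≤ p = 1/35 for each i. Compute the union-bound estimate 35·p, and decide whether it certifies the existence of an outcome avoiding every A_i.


Union bound: P[∪_{i=1}^{35} A_i] ≤ Σ_i P[A_i] ≤ 35·p = 35·(1/35) = 1.
Numerically: 1 ≈ 1.00000.
Is 1 < 1? NO.
Since the bound 1 is ≥ 1, the union bound is uninformative here; it does NOT by itself certify existence.

35·p = 1 ≈ 1.00000; existence NOT certified by the union bound.


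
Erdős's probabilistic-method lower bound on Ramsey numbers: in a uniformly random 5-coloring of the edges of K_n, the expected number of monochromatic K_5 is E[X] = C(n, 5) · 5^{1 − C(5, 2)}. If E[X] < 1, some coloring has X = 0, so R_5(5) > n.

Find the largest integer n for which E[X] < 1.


We need C(n, 5) · 5^{1 − 10} < 1, i.e. C(n, 5) < 5^{10 − 1} = 1953125.
Check values of n near the boundary:
  n = 47: C(47, 5) = 1533939; 1533939 < 1953125? YES
  n = 48: C(48, 5) = 1712304; 1712304 < 1953125? YES
  n = 49: C(49, 5) = 1906884; 1906884 < 1953125? YES
  n = 50: C(50, 5) = 2118760; 2118760 < 1953125? NO
The largest n with C(n, 5) < 1953125 is n = 49 (where E[X] = 1906884/1953125 ≈ 0.9763246). Hence R_5(5) > 49, i.e. R_5(5) ≥ 50.

Largest n = 49; hence R_5(5) > 49.


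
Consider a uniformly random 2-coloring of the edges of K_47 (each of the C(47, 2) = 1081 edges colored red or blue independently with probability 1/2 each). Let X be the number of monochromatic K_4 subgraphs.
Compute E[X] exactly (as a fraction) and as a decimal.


Let X = Σ_S X_S over the C(47, 4) = 178365 subsets S of size 4, where X_S = 1 if the K_4 on S is monochromatic.
For a fixed S, the K_4 on S has C(4, 2) = 6 edges. P[all 6 edges red] = (1/2)^6, and likewise for blue, so P[monochromatic] = 2·(1/2)^6 = 2^{1 − 6} = 1/32.
By linearity of expectation: E[X] = C(47, 4) · 2^{1 − 6} = 178365 · 1/32 = 178365/32.
Numerically: E[X] ≈ 5573.9062.

E[X] = C(47,4)·2^(1−C(4,2)) = 178365/32 ≈ 5573.9062.


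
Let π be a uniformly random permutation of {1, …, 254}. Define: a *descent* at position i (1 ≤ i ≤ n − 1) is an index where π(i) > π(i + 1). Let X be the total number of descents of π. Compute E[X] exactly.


Write X = Σ X_I over i = 1, …, 253, with X_I the indicator of one descent.
There are 253 indicators.
For each fixed i, the pair (π(i), π(i+1)) is a uniformly random ordered pair of distinct values from {1, …, 254}; by symmetry P[π(i) > π(i+1)] = 1/2.
By linearity: E[X] = 253 · (1/2) = (254 − 1) · (1/2) = 253/2 ≈ 126.5000.

E[X] = 253/2 = 126.5000.


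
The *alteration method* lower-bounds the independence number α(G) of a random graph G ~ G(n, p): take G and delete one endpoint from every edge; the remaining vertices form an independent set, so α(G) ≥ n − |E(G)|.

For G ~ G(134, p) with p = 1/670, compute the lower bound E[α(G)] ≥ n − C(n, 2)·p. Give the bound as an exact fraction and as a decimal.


E[|E(G)|] = C(134, 2)·p = 8911 · (1/670) = 133/10.
E[α(G)] ≥ n − E[|E(G)|] = 134 − 133/10 = 1207/10.
Numerically: ≈ 120.7000.
(This is only a lower bound; the true E[α(G)] may be larger.)

E[α(G)] ≥ 1207/10 ≈ 120.7000.


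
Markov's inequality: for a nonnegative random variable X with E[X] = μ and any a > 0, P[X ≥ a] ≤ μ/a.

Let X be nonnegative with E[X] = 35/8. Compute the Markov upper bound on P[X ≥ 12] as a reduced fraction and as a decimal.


μ = E[X] = 35/8, a = 12.
Markov: P[X ≥ 12] ≤ μ/a = (35/8)/12 = 35/96.
Numerically: ≈ 0.365.
(Since a = 12 > μ = 4.375, the bound 35/96 is < 1 and informative.)

P[X ≥ 12] ≤ 35/96 ≈ 0.365.


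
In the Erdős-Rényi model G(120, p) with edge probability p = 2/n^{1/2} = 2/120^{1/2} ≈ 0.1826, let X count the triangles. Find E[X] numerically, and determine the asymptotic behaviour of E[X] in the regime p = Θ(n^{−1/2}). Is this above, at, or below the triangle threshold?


Number of potential triangles: C(120, 3) = 280840.
Each occurs with probability p³ ≈ (0.1826)³ ≈ 6.085806e-03.
By linearity: E[X] = C(120, 3)·p³ ≈ 280840 · 6.085806e-03 ≈ 1709.1378.
Since α = 1/2 < 1, p = c/n^{1/2} ≫ 1/n is above the triangle threshold p ~ 1/n. Asymptotically E[X] ~ (c³/6)·n^{3(1−α)} = (2³/6)·n^{1.5} → ∞; triangles are abundant w.h.p.

E[X] ≈ 1709.1378; in regime p = Θ(1/n^{1/2}) E[X] diverges (above the triangle threshold p ~ 1/n).


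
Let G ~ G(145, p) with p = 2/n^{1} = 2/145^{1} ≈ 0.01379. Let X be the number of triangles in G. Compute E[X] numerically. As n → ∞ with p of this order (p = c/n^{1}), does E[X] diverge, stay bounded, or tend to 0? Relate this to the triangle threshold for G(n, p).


Number of potential triangles: C(145, 3) = 497640.
Each occurs with probability p³ ≈ (0.01379)³ ≈ 2.624134e-06.
By linearity: E[X] = C(145, 3)·p³ ≈ 497640 · 2.624134e-06 ≈ 1.3059.
Here α = 1, so p = 2/n is exactly at the triangle threshold p ~ 1/n. Asymptotically E[X] → c³/6 = 2³/6 = 4/3 ≈ 1.3333, a bounded constant. In this regime the triangle count is asymptotically Poisson(c³/6).

E[X] ≈ 1.3059; in regime p = Θ(1/n^{1}) E[X] stays bounded (at the triangle threshold p ~ 1/n).


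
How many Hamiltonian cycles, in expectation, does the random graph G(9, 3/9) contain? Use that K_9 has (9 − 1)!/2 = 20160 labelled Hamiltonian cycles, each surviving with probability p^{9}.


K_9 has (9 − 1)!/2 = 20160 labelled Hamiltonian cycles.
For each such Hamiltonian cycle H, let X_H = 1 if all 9 edges of H are present in G. Then P[X_H = 1] = p^{9} = (1/3)^{9} = 1/19683.
Summing the indicators: E[X] = Σ_H E[X_H] = 20160 · p^{9} = 20160 · 1/19683 = 2240/2187.
Numerically: E[X] ≈ 1.0242.

E[X] = 20160 · (1/3)^{9} = 2240/2187 ≈ 1.0242.


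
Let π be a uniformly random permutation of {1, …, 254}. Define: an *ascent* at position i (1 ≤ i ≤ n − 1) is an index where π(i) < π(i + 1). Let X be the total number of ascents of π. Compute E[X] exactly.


Write X = Σ X_I over i = 1, …, 253, with X_I the indicator of one ascent.
There are 253 indicators.
For each fixed i, the pair (π(i), π(i+1)) is a uniformly random ordered pair of distinct values from {1, …, 254}; by symmetry P[π(i) < π(i+1)] = 1/2.
By linearity: E[X] = 253 · (1/2) = (254 − 1) · (1/2) = 253/2 ≈ 126.500000.

E[X] = 253/2 = 126.500000.


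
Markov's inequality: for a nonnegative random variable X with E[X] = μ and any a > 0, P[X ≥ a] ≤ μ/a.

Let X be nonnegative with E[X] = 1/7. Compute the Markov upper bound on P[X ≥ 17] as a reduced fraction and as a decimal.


μ = E[X] = 1/7, a = 17.
Markov: P[X ≥ 17] ≤ μ/a = (1/7)/17 = 1/119.
Numerically: ≈ 0.008.
(Since a = 17 > μ = 0.143, the bound 1/119 is < 1 and informative.)

P[X ≥ 17] ≤ 1/119 ≈ 0.008.


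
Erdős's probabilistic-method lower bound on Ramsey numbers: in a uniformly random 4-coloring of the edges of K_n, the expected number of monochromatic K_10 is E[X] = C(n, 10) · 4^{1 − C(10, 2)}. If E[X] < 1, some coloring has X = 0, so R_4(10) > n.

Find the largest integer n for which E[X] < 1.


We need C(n, 10) · 4^{1 − 45} < 1, i.e. C(n, 10) < 4^{45 − 1} = 309485009821345068724781056.
Check values of n near the boundary:
  n = 2020: C(2020, 10) = 304832018578739931133653656; 304832018578739931133653656 < 309485009821345068724781056? YES
  n = 2021: C(2021, 10) = 306347841644770462864800616; 306347841644770462864800616 < 309485009821345068724781056? YES
  n = 2022: C(2022, 10) = 307870445231474093395937796; 307870445231474093395937796 < 309485009821345068724781056? YES
  n = 2023: C(2023, 10) = 309399856285778485315440716; 309399856285778485315440716 < 309485009821345068724781056? YES
  n = 2024: C(2024, 10) = 310936101848269937576192656; 310936101848269937576192656 < 309485009821345068724781056? NO
  n = 2025: C(2025, 10) = 312479209053472269772600560; 312479209053472269772600560 < 309485009821345068724781056? NO
The largest n with C(n, 10) < 309485009821345068724781056 is n = 2023 (where E[X] = 77349964071444621328860179/77371252455336267181195264 ≈ 0.9997). Hence R_4(10) > 2023, i.e. R_4(10) ≥ 2024.

Largest n = 2023; hence R_4(10) > 2023.


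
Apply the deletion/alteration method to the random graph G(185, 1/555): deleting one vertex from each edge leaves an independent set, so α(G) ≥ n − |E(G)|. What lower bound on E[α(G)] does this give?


E[|E(G)|] = C(185, 2)·p = 17020 · (1/555) = 92/3.
E[α(G)] ≥ n − E[|E(G)|] = 185 − 92/3 = 463/3.
Numerically: ≈ 154.3333.
(This is only a lower bound; the true E[α(G)] may be larger.)

E[α(G)] ≥ 463/3 ≈ 154.3333.


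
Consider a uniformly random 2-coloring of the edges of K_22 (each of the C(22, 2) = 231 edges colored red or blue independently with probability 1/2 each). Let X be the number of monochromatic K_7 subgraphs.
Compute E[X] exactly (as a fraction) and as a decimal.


Let X = Σ_S X_S over the C(22, 7) = 170544 subsets S of size 7, where X_S = 1 if the K_7 on S is monochromatic.
For a fixed S, the K_7 on S has C(7, 2) = 21 edges. P[all 21 edges red] = (1/2)^21, and likewise for blue, so P[monochromatic] = 2·(1/2)^21 = 2^{1 − 21} = 1/1048576.
Summing: E[X] = C(22, 7) · 2^{1 − 21} = 170544 · 1/1048576 = 10659/65536.
Numerically: E[X] ≈ 0.16264.

E[X] = C(22,7)·2^(1−C(7,2)) = 10659/65536 ≈ 0.16264.


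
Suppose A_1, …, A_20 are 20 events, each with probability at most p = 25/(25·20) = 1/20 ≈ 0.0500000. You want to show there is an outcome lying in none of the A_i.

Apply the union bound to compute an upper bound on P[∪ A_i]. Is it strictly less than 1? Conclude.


Union bound: P[∪_{i=1}^{20} A_i] ≤ Σ_i P[A_i] ≤ 20·p = 20·(1/20) = 1.
Numerically: 1 ≈ 1.0000000.
Is 1 < 1? NO.
Since the bound 1 is ≥ 1, the union bound is uninformative here; it does NOT by itself certify existence.

20·p = 1 ≈ 1.0000000; existence NOT certified by the union bound.


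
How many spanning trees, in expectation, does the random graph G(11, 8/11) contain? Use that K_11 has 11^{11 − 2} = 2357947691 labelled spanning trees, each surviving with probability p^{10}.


K_11 has 11^{11 − 2} = 2357947691 labelled spanning trees.
For each such spanning tree H, let X_H = 1 if all 10 edges of H are present in G. Then P[X_H = 1] = p^{10} = (8/11)^{10} = 1073741824/25937424601.
By linearity: E[X] = Σ_H E[X_H] = 2357947691 · p^{10} = 2357947691 · 1073741824/25937424601 = 1073741824/11.
Numerically: E[X] ≈ 9.7613e+07.

E[X] = 2357947691 · (8/11)^{10} = 1073741824/11 ≈ 9.7613e+07.


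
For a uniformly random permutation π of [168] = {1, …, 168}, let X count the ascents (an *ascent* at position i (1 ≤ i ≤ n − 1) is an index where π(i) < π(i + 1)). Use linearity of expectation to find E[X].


Write X = Σ X_I over i = 1, …, 167, with X_I the indicator of one ascent.
There are 167 indicators.
For each fixed i, the pair (π(i), π(i+1)) is a uniformly random ordered pair of distinct values from {1, …, 168}; by symmetry P[π(i) < π(i+1)] = 1/2.
By linearity: E[X] = 167 · (1/2) = (168 − 1) · (1/2) = 167/2 ≈ 83.500000.

E[X] = 167/2 = 83.500000.


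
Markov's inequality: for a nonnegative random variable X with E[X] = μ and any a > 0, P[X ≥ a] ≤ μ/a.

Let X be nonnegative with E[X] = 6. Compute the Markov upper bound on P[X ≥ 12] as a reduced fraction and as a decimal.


μ = E[X] = 6, a = 12.
Markov: P[X ≥ 12] ≤ μ/a = (6)/12 = 1/2.
Numerically: ≈ 0.50000.
(Since a = 12 > μ = 6.00000, the bound 1/2 is < 1 and informative.)

P[X ≥ 12] ≤ 1/2 ≈ 0.50000.


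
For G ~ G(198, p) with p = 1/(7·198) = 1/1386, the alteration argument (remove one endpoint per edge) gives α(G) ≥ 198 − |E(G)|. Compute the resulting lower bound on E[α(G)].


E[|E(G)|] = C(198, 2)·p = 19503 · (1/1386) = 197/14.
E[α(G)] ≥ n − E[|E(G)|] = 198 − 197/14 = 2575/14.
Numerically: ≈ 183.928571.
(This is only a lower bound; the true E[α(G)] may be larger.)

E[α(G)] ≥ 2575/14 ≈ 183.928571.


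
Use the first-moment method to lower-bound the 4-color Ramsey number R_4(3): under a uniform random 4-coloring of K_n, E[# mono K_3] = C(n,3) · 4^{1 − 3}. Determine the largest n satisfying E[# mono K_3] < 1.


We need C(n, 3) · 4^{1 − 3} < 1, i.e. C(n, 3) < 4^{3 − 1} = 16.
Check values of n near the boundary:
  n = 3: C(3, 3) = 1; 1 < 16? YES
  n = 4: C(4, 3) = 4; 4 < 16? YES
  n = 5: C(5, 3) = 10; 10 < 16? YES
  n = 6: C(6, 3) = 20; 20 < 16? NO
  n = 7: C(7, 3) = 35; 35 < 16? NO
  n = 8: C(8, 3) = 56; 56 < 16? NO
The largest n with C(n, 3) < 16 is n = 5 (where E[X] = 5/8 ≈ 0.625000). Hence R_4(3) > 5, i.e. R_4(3) ≥ 6.

Largest n = 5; hence R_4(3) > 5.


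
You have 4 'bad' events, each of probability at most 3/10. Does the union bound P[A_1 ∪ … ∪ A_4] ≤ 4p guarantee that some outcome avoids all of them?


Union bound: P[∪_{i=1}^{4} A_i] ≤ Σ_i P[A_i] ≤ 4·p = 4·(3/10) = 6/5.
Numerically: 6/5 ≈ 1.200000.
Is 6/5 < 1? NO.
Since the bound 6/5 is ≥ 1, the union bound is uninformative here; it does NOT by itself certify existence.

4·p = 6/5 ≈ 1.200000; existence NOT certified by the union bound.


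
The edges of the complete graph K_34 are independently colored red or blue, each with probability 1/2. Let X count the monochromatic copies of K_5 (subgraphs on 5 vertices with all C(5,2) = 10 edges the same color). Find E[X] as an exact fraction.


Let X = Σ_S X_S over the C(34, 5) = 278256 subsets S of size 5, where X_S = 1 if the K_5 on S is monochromatic.
For a fixed S, the K_5 on S has C(5, 2) = 10 edges. P[all 10 edges red] = (1/2)^10, and likewise for blue, so P[monochromatic] = 2·(1/2)^10 = 2^{1 − 10} = 1/512.
By linearity of expectation: E[X] = C(34, 5) · 2^{1 − 10} = 278256 · 1/512 = 17391/32.
Numerically: E[X] ≈ 543.4688.

E[X] = C(34,5)·2^(1−C(5,2)) = 17391/32 ≈ 543.4688.


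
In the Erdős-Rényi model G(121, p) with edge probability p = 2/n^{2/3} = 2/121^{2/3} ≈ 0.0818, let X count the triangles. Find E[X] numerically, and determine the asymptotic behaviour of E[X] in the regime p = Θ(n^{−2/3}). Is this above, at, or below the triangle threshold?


Number of potential triangles: C(121, 3) = 287980.
Each occurs with probability p³ ≈ (0.0818)³ ≈ 5.46411e-04.
By linearity: E[X] = C(121, 3)·p³ ≈ 287980 · 5.46411e-04 ≈ 157.355.
Since α = 2/3 < 1, p = c/n^{2/3} ≫ 1/n is above the triangle threshold p ~ 1/n. Asymptotically E[X] ~ (c³/6)·n^{3(1−α)} = (2³/6)·n^{1} → ∞; triangles are abundant w.h.p.

E[X] ≈ 157.355; in regime p = Θ(1/n^{2/3}) E[X] diverges (above the triangle threshold p ~ 1/n).


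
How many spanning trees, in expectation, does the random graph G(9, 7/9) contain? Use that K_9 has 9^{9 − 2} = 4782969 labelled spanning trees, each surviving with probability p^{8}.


K_9 has 9^{9 − 2} = 4782969 labelled spanning trees.
For each such spanning tree H, let X_H = 1 if all 8 edges of H are present in G. Then P[X_H = 1] = p^{8} = (7/9)^{8} = 5764801/43046721.
Summing the indicators: E[X] = Σ_H E[X_H] = 4782969 · p^{8} = 4782969 · 5764801/43046721 = 5764801/9.
Numerically: E[X] ≈ 6.41e+05.

E[X] = 4782969 · (7/9)^{8} = 5764801/9 ≈ 6.41e+05.


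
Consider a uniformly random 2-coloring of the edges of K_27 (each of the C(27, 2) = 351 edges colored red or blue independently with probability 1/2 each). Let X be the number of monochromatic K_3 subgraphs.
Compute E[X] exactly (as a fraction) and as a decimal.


Let X = Σ_S X_S over the C(27, 3) = 2925 subsets S of size 3, where X_S = 1 if the K_3 on S is monochromatic.
For a fixed S, the K_3 on S has C(3, 2) = 3 edges. P[all 3 edges red] = (1/2)^3, and likewise for blue, so P[monochromatic] = 2·(1/2)^3 = 2^{1 − 3} = 1/4.
By linearity of expectation: E[X] = C(27, 3) · 2^{1 − 3} = 2925 · 1/4 = 2925/4.
Numerically: E[X] ≈ 731.2500.

E[X] = C(27,3)·2^(1−C(3,2)) = 2925/4 ≈ 731.2500.


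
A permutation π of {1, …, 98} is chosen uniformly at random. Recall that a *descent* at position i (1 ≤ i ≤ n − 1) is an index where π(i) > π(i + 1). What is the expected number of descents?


Write X = Σ X_I over i = 1, …, 97, with X_I the indicator of one descent.
There are 97 indicators.
For each fixed i, the pair (π(i), π(i+1)) is a uniformly random ordered pair of distinct values from {1, …, 98}; by symmetry P[π(i) > π(i+1)] = 1/2.
By linearity: E[X] = 97 · (1/2) = (98 − 1) · (1/2) = 97/2 ≈ 48.50000.

E[X] = 97/2 = 48.50000.


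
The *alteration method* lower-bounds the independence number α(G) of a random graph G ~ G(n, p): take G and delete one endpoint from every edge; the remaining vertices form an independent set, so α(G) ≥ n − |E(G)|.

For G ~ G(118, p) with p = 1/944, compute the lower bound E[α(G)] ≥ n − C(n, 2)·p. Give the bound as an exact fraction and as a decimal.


E[|E(G)|] = C(118, 2)·p = 6903 · (1/944) = 117/16.
E[α(G)] ≥ n − E[|E(G)|] = 118 − 117/16 = 1771/16.
Numerically: ≈ 110.6875.
(This is only a lower bound; the true E[α(G)] may be larger.)

E[α(G)] ≥ 1771/16 ≈ 110.6875.


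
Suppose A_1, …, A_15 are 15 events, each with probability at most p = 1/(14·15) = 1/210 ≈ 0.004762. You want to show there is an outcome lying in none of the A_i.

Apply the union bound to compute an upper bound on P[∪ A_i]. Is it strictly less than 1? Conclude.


Union bound: P[∪_{i=1}^{15} A_i] ≤ Σ_i P[A_i] ≤ 15·p = 15·(1/210) = 1/14.
Numerically: 1/14 ≈ 0.071429.
Is 1/14 < 1? YES.
Since P[∪ A_i] ≤ 1/14 < 1, the complement has P[∩ A_i^c] ≥ 1 − 1/14 = 13/14 > 0, so some outcome avoids every A_i.

15·p = 1/14 ≈ 0.071429; existence CERTIFIED by the union bound.


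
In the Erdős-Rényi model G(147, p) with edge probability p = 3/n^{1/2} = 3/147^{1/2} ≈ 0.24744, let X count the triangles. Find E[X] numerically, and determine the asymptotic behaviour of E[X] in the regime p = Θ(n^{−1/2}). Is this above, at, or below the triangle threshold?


Number of potential triangles: C(147, 3) = 518665.
Each occurs with probability p³ ≈ (0.24744)³ ≈ 1.5149132e-02.
By linearity: E[X] = C(147, 3)·p³ ≈ 518665 · 1.5149132e-02 ≈ 7857.32477.
Since α = 1/2 < 1, p = c/n^{1/2} ≫ 1/n is above the triangle threshold p ~ 1/n. Asymptotically E[X] ~ (c³/6)·n^{3(1−α)} = (3³/6)·n^{1.5} → ∞; triangles are abundant w.h.p.

E[X] ≈ 7857.32477; in regime p = Θ(1/n^{1/2}) E[X] diverges (above the triangle threshold p ~ 1/n).


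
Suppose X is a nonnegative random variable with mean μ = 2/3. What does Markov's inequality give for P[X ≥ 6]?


μ = E[X] = 2/3, a = 6.
Markov: P[X ≥ 6] ≤ μ/a = (2/3)/6 = 1/9.
Numerically: ≈ 0.1111.
(Since a = 6 > μ = 0.6667, the bound 1/9 is < 1 and informative.)

P[X ≥ 6] ≤ 1/9 ≈ 0.1111.


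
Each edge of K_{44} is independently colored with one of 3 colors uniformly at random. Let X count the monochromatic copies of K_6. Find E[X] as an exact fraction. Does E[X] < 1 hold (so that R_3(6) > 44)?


E[X] = C(44, 6) · 3^{1 − 15} = 7059052 · 3^{−14} = 7059052/4782969.
As a reduced fraction: E[X] = 7059052/4782969 ≈ 1.475872.
Is E[X] < 1? NO.
Since E[X] ≥ 1, the first-moment bound is inconclusive at n = 44; it does NOT by itself certify R_3(6) > 44.

E[X] = 7059052/4782969 ≈ 1.475872; E[X] ≥ 1; first-moment method inconclusive here.


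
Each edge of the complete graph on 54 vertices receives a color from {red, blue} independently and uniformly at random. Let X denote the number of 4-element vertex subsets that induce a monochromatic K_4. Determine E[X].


Let X = Σ_S X_S over the C(54, 4) = 316251 subsets S of size 4, where X_S = 1 if the K_4 on S is monochromatic.
For a fixed S, the K_4 on S has C(4, 2) = 6 edges. P[all 6 edges red] = (1/2)^6, and likewise for blue, so P[monochromatic] = 2·(1/2)^6 = 2^{1 − 6} = 1/32.
By linearity of expectation: E[X] = C(54, 4) · 2^{1 − 6} = 316251 · 1/32 = 316251/32.
Numerically: E[X] ≈ 9882.844.

E[X] = C(54,4)·2^(1−C(4,2)) = 316251/32 ≈ 9882.844.


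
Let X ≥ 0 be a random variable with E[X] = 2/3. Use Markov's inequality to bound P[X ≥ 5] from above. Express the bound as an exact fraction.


μ = E[X] = 2/3, a = 5.
Markov: P[X ≥ 5] ≤ μ/a = (2/3)/5 = 2/15.
Numerically: ≈ 0.1333.
(Since a = 5 > μ = 0.6667, the bound 2/15 is < 1 and informative.)

P[X ≥ 5] ≤ 2/15 ≈ 0.1333.


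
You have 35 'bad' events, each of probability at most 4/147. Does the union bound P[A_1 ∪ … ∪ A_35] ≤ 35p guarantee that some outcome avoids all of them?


Union bound: P[∪_{i=1}^{35} A_i] ≤ Σ_i P[A_i] ≤ 35·p = 35·(4/147) = 20/21.
Numerically: 20/21 ≈ 0.9523810.
Is 20/21 < 1? YES.
Since P[∪ A_i] ≤ 20/21 < 1, the complement has P[∩ A_i^c] ≥ 1 − 20/21 = 1/21 > 0, so some outcome avoids every A_i.

35·p = 20/21 ≈ 0.9523810; existence CERTIFIED by the union bound.


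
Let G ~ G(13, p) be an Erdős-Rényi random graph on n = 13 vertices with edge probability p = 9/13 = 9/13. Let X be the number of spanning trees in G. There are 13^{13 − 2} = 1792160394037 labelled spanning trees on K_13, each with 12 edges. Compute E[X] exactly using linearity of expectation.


K_13 has 13^{13 − 2} = 1792160394037 labelled spanning trees.
For each such spanning tree H, let X_H = 1 if all 12 edges of H are present in G. Then P[X_H = 1] = p^{12} = (9/13)^{12} = 282429536481/23298085122481.
Summing the indicators: E[X] = Σ_H E[X_H] = 1792160394037 · p^{12} = 1792160394037 · 282429536481/23298085122481 = 282429536481/13.
Numerically: E[X] ≈ 2.17e+10.

E[X] = 1792160394037 · (9/13)^{12} = 282429536481/13 ≈ 2.17e+10.


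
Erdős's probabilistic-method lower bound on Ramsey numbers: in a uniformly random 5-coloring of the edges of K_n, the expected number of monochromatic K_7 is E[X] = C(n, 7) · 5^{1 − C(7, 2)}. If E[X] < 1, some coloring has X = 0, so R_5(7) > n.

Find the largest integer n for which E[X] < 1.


We need C(n, 7) · 5^{1 − 21} < 1, i.e. C(n, 7) < 5^{21 − 1} = 95367431640625.
Check values of n near the boundary:
  n = 334: C(334, 7) = 86359460961576; 86359460961576 < 95367431640625? YES
  n = 335: C(335, 7) = 88202498238195; 88202498238195 < 95367431640625? YES
  n = 336: C(336, 7) = 90079147136880; 90079147136880 < 95367431640625? YES
  n = 337: C(337, 7) = 91989916924632; 91989916924632 < 95367431640625? YES
  n = 338: C(338, 7) = 93935323022736; 93935323022736 < 95367431640625? YES
  n = 339: C(339, 7) = 95915887062372; 95915887062372 < 95367431640625? NO
The largest n with C(n, 7) < 95367431640625 is n = 338 (where E[X] = 93935323022736/95367431640625 ≈ 0.9849833). Hence R_5(7) > 338, i.e. R_5(7) ≥ 339.

Largest n = 338; hence R_5(7) > 338.


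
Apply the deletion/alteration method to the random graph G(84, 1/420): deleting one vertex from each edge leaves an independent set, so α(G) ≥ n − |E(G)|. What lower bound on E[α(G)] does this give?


E[|E(G)|] = C(84, 2)·p = 3486 · (1/420) = 83/10.
E[α(G)] ≥ n − E[|E(G)|] = 84 − 83/10 = 757/10.
Numerically: ≈ 75.70000.
(This is only a lower bound; the true E[α(G)] may be larger.)

E[α(G)] ≥ 757/10 ≈ 75.70000.


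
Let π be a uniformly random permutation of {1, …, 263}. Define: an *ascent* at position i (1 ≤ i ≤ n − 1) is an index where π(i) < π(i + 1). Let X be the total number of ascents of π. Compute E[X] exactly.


Write X = Σ X_I over i = 1, …, 262, with X_I the indicator of one ascent.
There are 262 indicators.
For each fixed i, the pair (π(i), π(i+1)) is a uniformly random ordered pair of distinct values from {1, …, 263}; by symmetry P[π(i) < π(i+1)] = 1/2.
By linearity: E[X] = 262 · (1/2) = (263 − 1) · (1/2) = 131 ≈ 131.00000.

E[X] = 131 = 131.00000.


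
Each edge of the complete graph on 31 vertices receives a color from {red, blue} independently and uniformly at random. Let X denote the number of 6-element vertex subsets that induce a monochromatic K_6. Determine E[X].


Let X = Σ_S X_S over the C(31, 6) = 736281 subsets S of size 6, where X_S = 1 if the K_6 on S is monochromatic.
For a fixed S, the K_6 on S has C(6, 2) = 15 edges. P[all 15 edges red] = (1/2)^15, and likewise for blue, so P[monochromatic] = 2·(1/2)^15 = 2^{1 − 15} = 1/16384.
By linearity of expectation: E[X] = C(31, 6) · 2^{1 − 15} = 736281 · 1/16384 = 736281/16384.
Numerically: E[X] ≈ 44.939026.

E[X] = C(31,6)·2^(1−C(6,2)) = 736281/16384 ≈ 44.939026.


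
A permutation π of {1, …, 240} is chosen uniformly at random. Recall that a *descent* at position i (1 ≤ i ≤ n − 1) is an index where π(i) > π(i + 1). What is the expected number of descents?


Write X = Σ X_I over i = 1, …, 239, with X_I the indicator of one descent.
There are 239 indicators.
For each fixed i, the pair (π(i), π(i+1)) is a uniformly random ordered pair of distinct values from {1, …, 240}; by symmetry P[π(i) > π(i+1)] = 1/2.
By linearity: E[X] = 239 · (1/2) = (240 − 1) · (1/2) = 239/2 ≈ 119.50000.

E[X] = 239/2 = 119.50000.


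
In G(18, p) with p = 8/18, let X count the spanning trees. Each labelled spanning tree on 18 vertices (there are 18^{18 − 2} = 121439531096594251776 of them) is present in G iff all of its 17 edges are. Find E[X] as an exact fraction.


K_18 has 18^{18 − 2} = 121439531096594251776 labelled spanning trees.
For each such spanning tree H, let X_H = 1 if all 17 edges of H are present in G. Then P[X_H = 1] = p^{17} = (4/9)^{17} = 17179869184/16677181699666569.
By linearity of expectation: E[X] = Σ_H E[X_H] = 121439531096594251776 · p^{17} = 121439531096594251776 · 17179869184/16677181699666569 = 1125899906842624/9.
Numerically: E[X] ≈ 1.251e+14.

E[X] = 121439531096594251776 · (4/9)^{17} = 1125899906842624/9 ≈ 1.251e+14.


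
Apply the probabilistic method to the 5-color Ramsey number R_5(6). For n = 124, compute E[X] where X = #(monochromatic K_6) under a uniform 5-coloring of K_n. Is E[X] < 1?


E[X] = C(124, 6) · 5^{1 − 15} = 4465475476 · 5^{−14} = 4465475476/6103515625.
As a reduced fraction: E[X] = 4465475476/6103515625 ≈ 0.73162.
Is E[X] < 1? YES.
Since E[X] < 1, there exists a 5-coloring of K_{124} with no monochromatic K_6; hence R_5(6) > 124.

E[X] = 4465475476/6103515625 ≈ 0.73162; E[X] < 1, so R_5(6) > 124.


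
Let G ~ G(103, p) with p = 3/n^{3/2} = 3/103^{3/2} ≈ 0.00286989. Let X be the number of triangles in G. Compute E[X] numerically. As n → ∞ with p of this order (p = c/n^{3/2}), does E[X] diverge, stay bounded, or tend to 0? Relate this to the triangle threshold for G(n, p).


Number of potential triangles: C(103, 3) = 176851.
Each occurs with probability p³ ≈ (0.00286989)³ ≈ 2.36372121e-08.
By linearity: E[X] = C(103, 3)·p³ ≈ 176851 · 2.36372121e-08 ≈ 0.004180.
Since α = 3/2 > 1, p = c/n^{3/2} = o(1/n) is below the triangle threshold p ~ 1/n. Asymptotically E[X] ~ (c³/6)·n^{3(1−α)} = (3³/6)·n^{-1.5} → 0, so by Markov's inequality G has no triangles w.h.p.

E[X] ≈ 0.004180; in regime p = Θ(1/n^{3/2}) E[X] tends to 0 (below the triangle threshold p ~ 1/n).


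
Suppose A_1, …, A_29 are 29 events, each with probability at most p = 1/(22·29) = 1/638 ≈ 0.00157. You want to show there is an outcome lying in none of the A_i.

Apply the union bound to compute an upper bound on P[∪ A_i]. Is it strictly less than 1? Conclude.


Union bound: P[∪_{i=1}^{29} A_i] ≤ Σ_i P[A_i] ≤ 29·p = 29·(1/638) = 1/22.
Numerically: 1/22 ≈ 0.04545.
Is 1/22 < 1? YES.
Since P[∪ A_i] ≤ 1/22 < 1, the complement has P[∩ A_i^c] ≥ 1 − 1/22 = 21/22 > 0, so some outcome avoids every A_i.

29·p = 1/22 ≈ 0.04545; existence CERTIFIED by the union bound.


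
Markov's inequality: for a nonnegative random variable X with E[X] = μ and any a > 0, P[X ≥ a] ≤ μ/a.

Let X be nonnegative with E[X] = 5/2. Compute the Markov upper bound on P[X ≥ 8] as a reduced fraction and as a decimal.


μ = E[X] = 5/2, a = 8.
Markov: P[X ≥ 8] ≤ μ/a = (5/2)/8 = 5/16.
Numerically: ≈ 0.31250.
(Since a = 8 > μ = 2.50000, the bound 5/16 is < 1 and informative.)

P[X ≥ 8] ≤ 5/16 ≈ 0.31250.


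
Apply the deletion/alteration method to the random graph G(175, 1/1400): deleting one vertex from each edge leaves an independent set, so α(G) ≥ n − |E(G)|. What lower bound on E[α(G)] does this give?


E[|E(G)|] = C(175, 2)·p = 15225 · (1/1400) = 87/8.
E[α(G)] ≥ n − E[|E(G)|] = 175 − 87/8 = 1313/8.
Numerically: ≈ 164.125.
(This is only a lower bound; the true E[α(G)] may be larger.)

E[α(G)] ≥ 1313/8 ≈ 164.125.


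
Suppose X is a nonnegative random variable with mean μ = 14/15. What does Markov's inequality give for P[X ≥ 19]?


μ = E[X] = 14/15, a = 19.
Markov: P[X ≥ 19] ≤ μ/a = (14/15)/19 = 14/285.
Numerically: ≈ 0.049.
(Since a = 19 > μ = 0.933, the bound 14/285 is < 1 and informative.)

P[X ≥ 19] ≤ 14/285 ≈ 0.049.


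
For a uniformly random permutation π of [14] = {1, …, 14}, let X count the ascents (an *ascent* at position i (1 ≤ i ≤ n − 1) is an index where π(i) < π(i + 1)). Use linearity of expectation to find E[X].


Write X = Σ X_I over i = 1, …, 13, with X_I the indicator of one ascent.
There are 13 indicators.
For each fixed i, the pair (π(i), π(i+1)) is a uniformly random ordered pair of distinct values from {1, …, 14}; by symmetry P[π(i) < π(i+1)] = 1/2.
By linearity: E[X] = 13 · (1/2) = (14 − 1) · (1/2) = 13/2 ≈ 6.500000.

E[X] = 13/2 = 6.500000.


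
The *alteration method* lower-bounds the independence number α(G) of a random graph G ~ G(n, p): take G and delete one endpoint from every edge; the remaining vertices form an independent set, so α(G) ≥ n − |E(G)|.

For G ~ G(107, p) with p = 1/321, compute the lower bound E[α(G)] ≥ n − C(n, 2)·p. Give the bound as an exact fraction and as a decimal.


E[|E(G)|] = C(107, 2)·p = 5671 · (1/321) = 53/3.
E[α(G)] ≥ n − E[|E(G)|] = 107 − 53/3 = 268/3.
Numerically: ≈ 89.333333.
(This is only a lower bound; the true E[α(G)] may be larger.)

E[α(G)] ≥ 268/3 ≈ 89.333333.


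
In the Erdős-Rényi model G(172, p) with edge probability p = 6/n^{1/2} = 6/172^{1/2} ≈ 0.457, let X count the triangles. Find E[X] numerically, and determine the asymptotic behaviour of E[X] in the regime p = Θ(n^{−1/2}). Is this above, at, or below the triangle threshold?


Number of potential triangles: C(172, 3) = 833340.
Each occurs with probability p³ ≈ (0.457)³ ≈ 9.57549e-02.
By linearity: E[X] = C(172, 3)·p³ ≈ 833340 · 9.57549e-02 ≈ 79796.402.
Since α = 1/2 < 1, p = c/n^{1/2} ≫ 1/n is above the triangle threshold p ~ 1/n. Asymptotically E[X] ~ (c³/6)·n^{3(1−α)} = (6³/6)·n^{1.5} → ∞; triangles are abundant w.h.p.

E[X] ≈ 79796.402; in regime p = Θ(1/n^{1/2}) E[X] diverges (above the triangle threshold p ~ 1/n).


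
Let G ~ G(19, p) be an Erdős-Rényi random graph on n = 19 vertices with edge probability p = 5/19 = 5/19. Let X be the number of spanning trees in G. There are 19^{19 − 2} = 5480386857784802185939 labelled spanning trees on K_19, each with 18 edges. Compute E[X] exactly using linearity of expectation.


K_19 has 19^{19 − 2} = 5480386857784802185939 labelled spanning trees.
For each such spanning tree H, let X_H = 1 if all 18 edges of H are present in G. Then P[X_H = 1] = p^{18} = (5/19)^{18} = 3814697265625/104127350297911241532841.
Summing the indicators: E[X] = Σ_H E[X_H] = 5480386857784802185939 · p^{18} = 5480386857784802185939 · 3814697265625/104127350297911241532841 = 3814697265625/19.
Numerically: E[X] ≈ 2.01e+11.

E[X] = 5480386857784802185939 · (5/19)^{18} = 3814697265625/19 ≈ 2.01e+11.


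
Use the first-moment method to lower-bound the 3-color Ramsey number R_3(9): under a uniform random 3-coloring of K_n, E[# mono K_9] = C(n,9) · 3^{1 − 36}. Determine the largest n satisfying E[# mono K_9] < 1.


We need C(n, 9) · 3^{1 − 36} < 1, i.e. C(n, 9) < 3^{36 − 1} = 50031545098999707.
Check values of n near the boundary:
  n = 298: C(298, 9) = 45207677551849890; 45207677551849890 < 50031545098999707? YES
  n = 299: C(299, 9) = 46610674441390059; 46610674441390059 < 50031545098999707? YES
  n = 300: C(300, 9) = 48052241692154700; 48052241692154700 < 50031545098999707? YES
  n = 301: C(301, 9) = 49533303936090975; 49533303936090975 < 50031545098999707? YES
  n = 302: C(302, 9) = 51054804739588650; 51054804739588650 < 50031545098999707? NO
  n = 303: C(303, 9) = 52617706925494425; 52617706925494425 < 50031545098999707? NO
The largest n with C(n, 9) < 50031545098999707 is n = 301 (where E[X] = 16511101312030325/16677181699666569 ≈ 0.9900). Hence R_3(9) > 301, i.e. R_3(9) ≥ 302.

Largest n = 301; hence R_3(9) > 301.


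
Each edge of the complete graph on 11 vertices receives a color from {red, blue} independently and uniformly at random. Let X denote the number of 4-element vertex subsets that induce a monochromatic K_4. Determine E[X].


Let X = Σ_S X_S over the C(11, 4) = 330 subsets S of size 4, where X_S = 1 if the K_4 on S is monochromatic.
For a fixed S, the K_4 on S has C(4, 2) = 6 edges. P[all 6 edges red] = (1/2)^6, and likewise for blue, so P[monochromatic] = 2·(1/2)^6 = 2^{1 − 6} = 1/32.
By linearity of expectation: E[X] = C(11, 4) · 2^{1 − 6} = 330 · 1/32 = 165/16.
Numerically: E[X] ≈ 10.3125.

E[X] = C(11,4)·2^(1−C(4,2)) = 165/16 ≈ 10.3125.


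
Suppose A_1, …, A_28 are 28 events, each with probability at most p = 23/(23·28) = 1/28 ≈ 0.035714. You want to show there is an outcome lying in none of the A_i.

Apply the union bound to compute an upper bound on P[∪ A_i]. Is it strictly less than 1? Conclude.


Union bound: P[∪_{i=1}^{28} A_i] ≤ Σ_i P[A_i] ≤ 28·p = 28·(1/28) = 1.
Numerically: 1 ≈ 1.000000.
Is 1 < 1? NO.
Since the bound 1 is ≥ 1, the union bound is uninformative here; it does NOT by itself certify existence.

28·p = 1 ≈ 1.000000; existence NOT certified by the union bound.


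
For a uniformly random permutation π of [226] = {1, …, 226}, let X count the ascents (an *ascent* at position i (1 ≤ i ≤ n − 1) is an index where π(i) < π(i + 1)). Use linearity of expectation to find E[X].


Write X = Σ X_I over i = 1, …, 225, with X_I the indicator of one ascent.
There are 225 indicators.
For each fixed i, the pair (π(i), π(i+1)) is a uniformly random ordered pair of distinct values from {1, …, 226}; by symmetry P[π(i) < π(i+1)] = 1/2.
By linearity: E[X] = 225 · (1/2) = (226 − 1) · (1/2) = 225/2 ≈ 112.500.

E[X] = 225/2 = 112.500.


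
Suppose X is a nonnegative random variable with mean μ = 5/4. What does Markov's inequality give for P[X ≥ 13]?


μ = E[X] = 5/4, a = 13.
Markov: P[X ≥ 13] ≤ μ/a = (5/4)/13 = 5/52.
Numerically: ≈ 0.096.
(Since a = 13 > μ = 1.250, the bound 5/52 is < 1 and informative.)

P[X ≥ 13] ≤ 5/52 ≈ 0.096.


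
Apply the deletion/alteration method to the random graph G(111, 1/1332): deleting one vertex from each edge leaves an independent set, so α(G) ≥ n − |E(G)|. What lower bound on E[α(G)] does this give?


E[|E(G)|] = C(111, 2)·p = 6105 · (1/1332) = 55/12.
E[α(G)] ≥ n − E[|E(G)|] = 111 − 55/12 = 1277/12.
Numerically: ≈ 106.41667.
(This is only a lower bound; the true E[α(G)] may be larger.)

E[α(G)] ≥ 1277/12 ≈ 106.41667.


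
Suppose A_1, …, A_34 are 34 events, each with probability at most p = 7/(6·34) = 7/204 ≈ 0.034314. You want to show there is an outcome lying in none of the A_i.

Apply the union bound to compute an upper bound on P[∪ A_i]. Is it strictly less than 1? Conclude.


Union bound: P[∪_{i=1}^{34} A_i] ≤ Σ_i P[A_i] ≤ 34·p = 34·(7/204) = 7/6.
Numerically: 7/6 ≈ 1.166667.
Is 7/6 < 1? NO.
Since the bound 7/6 is ≥ 1, the union bound is uninformative here; it does NOT by itself certify existence.

34·p = 7/6 ≈ 1.166667; existence NOT certified by the union bound.
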